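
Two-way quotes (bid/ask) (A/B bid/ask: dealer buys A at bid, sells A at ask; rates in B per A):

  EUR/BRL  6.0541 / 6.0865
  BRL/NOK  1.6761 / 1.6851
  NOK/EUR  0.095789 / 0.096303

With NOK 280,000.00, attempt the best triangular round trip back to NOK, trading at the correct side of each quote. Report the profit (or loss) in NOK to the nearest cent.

Best loop NOK → BRL → EUR → NOK:
NOK 280,000.00 ÷ 1.6851 (buy BRL at ask) = BRL 166,162.25
BRL 166,162.25 ÷ 6.0865 (buy EUR at ask) = EUR 27,300.13
EUR 27,300.13 ÷ 0.096303 (buy NOK at ask) = NOK 283,481.62

Net profit: NOK 3,481.62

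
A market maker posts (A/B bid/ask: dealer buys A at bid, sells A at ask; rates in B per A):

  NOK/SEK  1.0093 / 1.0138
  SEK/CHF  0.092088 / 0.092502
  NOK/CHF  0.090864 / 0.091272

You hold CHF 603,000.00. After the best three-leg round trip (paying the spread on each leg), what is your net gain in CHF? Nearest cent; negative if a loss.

Best loop CHF → NOK → SEK → CHF:
CHF 603,000.00 ÷ 0.091272 (buy NOK at ask) = NOK 6,606,626.35
NOK 6,606,626.35 × 1.0093 (sell NOK at bid) = SEK 6,668,067.97
SEK 6,668,067.97 × 0.092088 (sell SEK at bid) = CHF 614,049.04

Net profit: CHF 11,049.04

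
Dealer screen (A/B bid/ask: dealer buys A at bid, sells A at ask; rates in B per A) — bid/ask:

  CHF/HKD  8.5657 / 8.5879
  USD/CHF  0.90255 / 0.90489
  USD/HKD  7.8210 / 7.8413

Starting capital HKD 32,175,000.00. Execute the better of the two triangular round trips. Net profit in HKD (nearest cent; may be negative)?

Net profit: HKD 206,582.86

Best loop HKD → CHF → USD → HKD:
HKD 32,175,000.00 ÷ 8.5879 (buy CHF at ask) = CHF 3,746,550.38
CHF 3,746,550.38 ÷ 0.90489 (buy USD at ask) = USD 4,140,337.92
USD 4,140,337.92 × 7.8210 (sell USD at bid) = HKD 32,381,582.86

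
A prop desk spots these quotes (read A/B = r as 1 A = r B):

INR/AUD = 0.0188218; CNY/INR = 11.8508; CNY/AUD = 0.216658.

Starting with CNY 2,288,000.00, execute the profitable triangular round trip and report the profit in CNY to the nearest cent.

Profit: CNY 67,537.99

Profitable loop is CNY → INR → AUD → CNY:
CNY 2,288,000.00 × 11.8508 = INR 27,114,630.40
INR 27,114,630.40 × 0.0188218 = AUD 510,346.15
AUD 510,346.15 ÷ 0.216658 = CNY 2,355,537.99
Profit = CNY 2,355,537.99 − CNY 2,288,000.00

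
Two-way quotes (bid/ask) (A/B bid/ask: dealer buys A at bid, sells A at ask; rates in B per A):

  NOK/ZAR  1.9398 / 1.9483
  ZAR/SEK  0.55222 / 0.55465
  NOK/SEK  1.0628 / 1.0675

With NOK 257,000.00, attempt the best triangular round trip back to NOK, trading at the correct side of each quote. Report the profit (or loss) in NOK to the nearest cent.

Best loop NOK → ZAR → SEK → NOK:
NOK 257,000.00 × 1.9398 (sell NOK at bid) = ZAR 498,528.60
ZAR 498,528.60 × 0.55222 (sell ZAR at bid) = SEK 275,297.46
SEK 275,297.46 ÷ 1.0675 (buy NOK at ask) = NOK 257,889.90

Net profit: NOK 889.90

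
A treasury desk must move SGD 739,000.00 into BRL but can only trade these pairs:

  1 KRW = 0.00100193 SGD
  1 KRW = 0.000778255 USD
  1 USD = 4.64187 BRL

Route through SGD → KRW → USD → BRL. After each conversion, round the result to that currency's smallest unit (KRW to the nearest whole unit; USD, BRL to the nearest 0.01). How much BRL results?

BRL 2,664,538.19

SGD 739,000.00 ÷ 0.00100193 = KRW 737,576,477
KRW 737,576,477 × 0.000778255 = USD 574,022.58
USD 574,022.58 × 4.64187 = BRL 2,664,538.19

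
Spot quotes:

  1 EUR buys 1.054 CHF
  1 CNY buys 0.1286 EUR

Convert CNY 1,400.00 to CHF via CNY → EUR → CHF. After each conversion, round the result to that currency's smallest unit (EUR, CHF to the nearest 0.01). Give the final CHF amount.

CNY 1,400.00 × 0.1286 = EUR 180.04
EUR 180.04 × 1.054 = CHF 189.76

CHF 189.76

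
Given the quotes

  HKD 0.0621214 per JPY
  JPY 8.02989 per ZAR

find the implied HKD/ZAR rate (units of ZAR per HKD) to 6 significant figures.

HKD/ZAR = 2.00470

1 HKD ÷ 0.0621214 = 16.0975 JPY
16.0975 JPY ÷ 8.02989 = 2.0047 ZAR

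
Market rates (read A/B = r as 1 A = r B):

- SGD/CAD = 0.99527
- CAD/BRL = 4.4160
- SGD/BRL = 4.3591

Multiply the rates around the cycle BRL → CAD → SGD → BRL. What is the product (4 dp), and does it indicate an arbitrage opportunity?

Around BRL → CAD → SGD → BRL: 1 ÷ 4.4160 ÷ 0.99527 × 4.3591 = 0.991806
Product < 1; profitable direction is BRL → SGD → CAD → BRL.

0.9918 (arbitrage exists)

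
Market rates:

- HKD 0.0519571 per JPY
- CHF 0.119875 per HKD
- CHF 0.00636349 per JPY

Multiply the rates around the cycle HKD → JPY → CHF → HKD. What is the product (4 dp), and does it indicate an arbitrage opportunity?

1.0217 (arbitrage exists)

Around HKD → JPY → CHF → HKD: 1 ÷ 0.0519571 × 0.00636349 ÷ 0.119875 = 1.021696
Product > 1; profitable direction is HKD → JPY → CHF → HKD.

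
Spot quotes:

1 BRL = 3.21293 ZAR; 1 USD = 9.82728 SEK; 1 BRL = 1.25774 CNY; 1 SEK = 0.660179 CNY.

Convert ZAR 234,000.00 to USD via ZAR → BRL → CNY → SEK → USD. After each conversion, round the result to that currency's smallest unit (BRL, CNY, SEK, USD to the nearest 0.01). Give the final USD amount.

ZAR 234,000.00 ÷ 3.21293 = BRL 72,830.72
BRL 72,830.72 × 1.25774 = CNY 91,602.11
CNY 91,602.11 ÷ 0.660179 = SEK 138,753.44
SEK 138,753.44 ÷ 9.82728 = USD 14,119.21

USD 14,119.21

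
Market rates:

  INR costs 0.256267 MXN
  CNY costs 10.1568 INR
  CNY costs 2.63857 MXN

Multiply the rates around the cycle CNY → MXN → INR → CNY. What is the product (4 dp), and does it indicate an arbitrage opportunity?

Around CNY → MXN → INR → CNY: 1 × 2.63857 ÷ 0.256267 ÷ 10.1568 = 1.013722
Product > 1; profitable direction is CNY → MXN → INR → CNY.

1.0137 (arbitrage exists)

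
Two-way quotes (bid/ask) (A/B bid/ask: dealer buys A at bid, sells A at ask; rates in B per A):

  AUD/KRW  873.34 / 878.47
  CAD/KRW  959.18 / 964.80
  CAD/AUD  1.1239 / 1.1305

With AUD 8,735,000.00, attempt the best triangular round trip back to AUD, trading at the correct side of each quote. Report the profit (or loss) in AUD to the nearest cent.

Net profit: AUD 151,620.57

Best loop AUD → KRW → CAD → AUD:
AUD 8,735,000.00 × 873.34 (sell AUD at bid) = KRW 7,628,624,900
KRW 7,628,624,900 ÷ 964.80 (buy CAD at ask) = CAD 7,906,949.52
CAD 7,906,949.52 × 1.1239 (sell CAD at bid) = AUD 8,886,620.57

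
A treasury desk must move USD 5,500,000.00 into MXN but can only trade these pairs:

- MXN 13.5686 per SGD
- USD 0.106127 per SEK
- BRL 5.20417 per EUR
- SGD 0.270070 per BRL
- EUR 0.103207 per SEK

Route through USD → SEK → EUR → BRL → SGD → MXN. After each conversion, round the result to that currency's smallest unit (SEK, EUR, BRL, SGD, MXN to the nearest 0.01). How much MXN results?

MXN 102,002,029.88

USD 5,500,000.00 ÷ 0.106127 = SEK 51,824,700.59
SEK 51,824,700.59 × 0.103207 = EUR 5,348,671.87
EUR 5,348,671.87 × 5.20417 = BRL 27,835,397.69
BRL 27,835,397.69 × 0.270070 = SGD 7,517,505.85
SGD 7,517,505.85 × 13.5686 = MXN 102,002,029.88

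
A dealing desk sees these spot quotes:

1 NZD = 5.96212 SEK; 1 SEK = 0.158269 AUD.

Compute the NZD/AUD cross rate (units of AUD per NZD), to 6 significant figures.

NZD/AUD = 0.943619

1 NZD × 5.96212 = 5.96212 SEK
5.96212 SEK × 0.158269 = 0.943619 AUD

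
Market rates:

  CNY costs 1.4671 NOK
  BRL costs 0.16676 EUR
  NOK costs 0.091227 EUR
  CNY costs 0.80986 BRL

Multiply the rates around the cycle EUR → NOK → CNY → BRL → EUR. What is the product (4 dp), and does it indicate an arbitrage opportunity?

1.0091 (arbitrage exists)

Around EUR → NOK → CNY → BRL → EUR: 1 ÷ 0.091227 ÷ 1.4671 × 0.80986 × 0.16676 = 1.009064
Product > 1; profitable direction is EUR → NOK → CNY → BRL → EUR.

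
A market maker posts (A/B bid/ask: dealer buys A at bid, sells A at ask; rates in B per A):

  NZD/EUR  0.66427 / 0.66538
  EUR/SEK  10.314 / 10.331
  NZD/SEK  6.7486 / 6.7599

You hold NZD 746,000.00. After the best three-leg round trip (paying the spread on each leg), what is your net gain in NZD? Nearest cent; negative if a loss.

Net profit: NZD 10,084.48

Best loop NZD → EUR → SEK → NZD:
NZD 746,000.00 × 0.66427 (sell NZD at bid) = EUR 495,545.42
EUR 495,545.42 × 10.314 (sell EUR at bid) = SEK 5,111,055.46
SEK 5,111,055.46 ÷ 6.7599 (buy NZD at ask) = NZD 756,084.48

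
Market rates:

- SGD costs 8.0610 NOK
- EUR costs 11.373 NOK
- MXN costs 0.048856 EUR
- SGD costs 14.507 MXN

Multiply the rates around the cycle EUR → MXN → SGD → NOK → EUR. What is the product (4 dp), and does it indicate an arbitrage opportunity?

Around EUR → MXN → SGD → NOK → EUR: 1 ÷ 0.048856 ÷ 14.507 × 8.0610 ÷ 11.373 = 1.000042
Product ≈ 1 (deviation 0.004%, within rounding noise).

1.0000 (no arbitrage)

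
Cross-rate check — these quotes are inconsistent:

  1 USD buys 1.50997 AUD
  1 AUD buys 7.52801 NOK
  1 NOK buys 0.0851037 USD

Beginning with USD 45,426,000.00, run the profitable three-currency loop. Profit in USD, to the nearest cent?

Profit: USD 1,531,779.09

Profitable loop is USD → NOK → AUD → USD:
USD 45,426,000.00 ÷ 0.0851037 = NOK 533,772,327.17
NOK 533,772,327.17 ÷ 7.52801 = AUD 70,904,837.69
AUD 70,904,837.69 ÷ 1.50997 = USD 46,957,779.09
Profit = USD 46,957,779.09 − USD 45,426,000.00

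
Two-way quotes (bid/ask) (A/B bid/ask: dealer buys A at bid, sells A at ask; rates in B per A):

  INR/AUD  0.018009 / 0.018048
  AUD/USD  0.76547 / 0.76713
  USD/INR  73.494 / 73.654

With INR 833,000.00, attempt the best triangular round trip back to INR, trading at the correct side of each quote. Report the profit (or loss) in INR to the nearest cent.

Net profit: INR 10,946.00

Best loop INR → AUD → USD → INR:
INR 833,000.00 × 0.018009 (sell INR at bid) = AUD 15,001.50
AUD 15,001.50 × 0.76547 (sell AUD at bid) = USD 11,483.20
USD 11,483.20 × 73.494 (sell USD at bid) = INR 843,946.00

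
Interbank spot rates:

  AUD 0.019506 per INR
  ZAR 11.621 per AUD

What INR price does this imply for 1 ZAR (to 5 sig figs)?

1 ZAR ÷ 11.621 = 0.0860511 AUD
0.0860511 AUD ÷ 0.019506 = 4.41152 INR

ZAR/INR = 4.4115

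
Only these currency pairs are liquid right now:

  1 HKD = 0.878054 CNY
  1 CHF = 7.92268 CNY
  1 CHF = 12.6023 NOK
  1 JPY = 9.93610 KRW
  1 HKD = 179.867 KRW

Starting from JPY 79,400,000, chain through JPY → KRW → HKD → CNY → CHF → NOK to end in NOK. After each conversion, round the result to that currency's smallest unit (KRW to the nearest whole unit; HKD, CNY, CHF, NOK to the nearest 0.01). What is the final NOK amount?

NOK 6,126,097.25

JPY 79,400,000 × 9.93610 = KRW 788,926,340
KRW 788,926,340 ÷ 179.867 = HKD 4,386,165.00
HKD 4,386,165.00 × 0.878054 = CNY 3,851,289.72
CNY 3,851,289.72 ÷ 7.92268 = CHF 486,109.46
CHF 486,109.46 × 12.6023 = NOK 6,126,097.25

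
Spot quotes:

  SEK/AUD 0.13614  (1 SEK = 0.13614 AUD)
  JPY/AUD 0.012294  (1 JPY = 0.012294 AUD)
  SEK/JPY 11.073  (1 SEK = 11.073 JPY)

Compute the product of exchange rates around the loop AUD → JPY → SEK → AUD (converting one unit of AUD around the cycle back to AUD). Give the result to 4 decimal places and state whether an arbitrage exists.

Around AUD → JPY → SEK → AUD: 1 ÷ 0.012294 ÷ 11.073 × 0.13614 = 1.000063
Product ≈ 1 (deviation 0.006%, within rounding noise).

1.0001 (no arbitrage)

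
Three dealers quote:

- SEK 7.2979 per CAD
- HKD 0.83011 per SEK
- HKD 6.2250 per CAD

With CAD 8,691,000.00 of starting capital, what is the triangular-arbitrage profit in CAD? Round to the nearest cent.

Profitable loop is CAD → HKD → SEK → CAD:
CAD 8,691,000.00 × 6.2250 = HKD 54,101,475.00
HKD 54,101,475.00 ÷ 0.83011 = SEK 65,173,862.50
SEK 65,173,862.50 ÷ 7.2979 = CAD 8,930,495.42
Profit = CAD 8,930,495.42 − CAD 8,691,000.00

Profit: CAD 239,495.42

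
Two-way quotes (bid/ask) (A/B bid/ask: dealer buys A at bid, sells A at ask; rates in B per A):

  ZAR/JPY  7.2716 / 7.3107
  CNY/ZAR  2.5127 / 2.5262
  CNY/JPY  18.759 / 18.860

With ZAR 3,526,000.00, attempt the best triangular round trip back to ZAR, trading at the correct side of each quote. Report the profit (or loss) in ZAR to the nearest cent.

Best loop ZAR → CNY → JPY → ZAR:
ZAR 3,526,000.00 ÷ 2.5262 (buy CNY at ask) = CNY 1,395,772.31
CNY 1,395,772.31 × 18.759 (sell CNY at bid) = JPY 26,183,293
JPY 26,183,293 ÷ 7.3107 (buy ZAR at ask) = ZAR 3,581,502.82

Net profit: ZAR 55,502.82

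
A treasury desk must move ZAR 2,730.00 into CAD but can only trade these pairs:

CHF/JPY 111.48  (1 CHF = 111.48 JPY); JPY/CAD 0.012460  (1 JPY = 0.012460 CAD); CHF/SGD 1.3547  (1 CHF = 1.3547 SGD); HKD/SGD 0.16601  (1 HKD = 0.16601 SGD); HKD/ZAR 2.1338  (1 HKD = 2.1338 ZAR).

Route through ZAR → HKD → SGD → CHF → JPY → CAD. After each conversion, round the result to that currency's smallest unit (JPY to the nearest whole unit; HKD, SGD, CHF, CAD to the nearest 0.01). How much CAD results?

ZAR 2,730.00 ÷ 2.1338 = HKD 1,279.41
HKD 1,279.41 × 0.16601 = SGD 212.39
SGD 212.39 ÷ 1.3547 = CHF 156.78
CHF 156.78 × 111.48 = JPY 17,478
JPY 17,478 × 0.012460 = CAD 217.78

CAD 217.78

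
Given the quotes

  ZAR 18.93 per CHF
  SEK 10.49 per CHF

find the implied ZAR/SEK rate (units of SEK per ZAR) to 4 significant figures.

1 ZAR ÷ 18.93 = 0.0528262 CHF
0.0528262 CHF × 10.49 = 0.554147 SEK

ZAR/SEK = 0.5541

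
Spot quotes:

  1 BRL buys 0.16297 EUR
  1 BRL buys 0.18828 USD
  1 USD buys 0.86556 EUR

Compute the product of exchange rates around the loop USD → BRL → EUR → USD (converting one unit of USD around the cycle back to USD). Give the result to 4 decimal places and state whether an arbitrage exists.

1.0000 (no arbitrage)

Around USD → BRL → EUR → USD: 1 ÷ 0.18828 × 0.16297 ÷ 0.86556 = 1.000015
Product ≈ 1 (deviation 0.001%, within rounding noise).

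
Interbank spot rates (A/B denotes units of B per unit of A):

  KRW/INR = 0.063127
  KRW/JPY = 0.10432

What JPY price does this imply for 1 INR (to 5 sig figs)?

1 INR ÷ 0.063127 = 15.8411 KRW
15.8411 KRW × 0.10432 = 1.65254 JPY

INR/JPY = 1.6525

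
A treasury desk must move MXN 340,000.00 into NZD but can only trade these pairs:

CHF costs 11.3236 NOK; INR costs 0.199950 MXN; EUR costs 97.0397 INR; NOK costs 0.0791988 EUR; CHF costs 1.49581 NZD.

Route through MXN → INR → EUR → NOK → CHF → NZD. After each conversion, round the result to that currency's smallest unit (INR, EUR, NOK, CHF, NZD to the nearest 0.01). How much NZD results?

MXN 340,000.00 ÷ 0.199950 = INR 1,700,425.11
INR 1,700,425.11 ÷ 97.0397 = EUR 17,522.98
EUR 17,522.98 ÷ 0.0791988 = NOK 221,253.10
NOK 221,253.10 ÷ 11.3236 = CHF 19,539.11
CHF 19,539.11 × 1.49581 = NZD 29,226.80

NZD 29,226.80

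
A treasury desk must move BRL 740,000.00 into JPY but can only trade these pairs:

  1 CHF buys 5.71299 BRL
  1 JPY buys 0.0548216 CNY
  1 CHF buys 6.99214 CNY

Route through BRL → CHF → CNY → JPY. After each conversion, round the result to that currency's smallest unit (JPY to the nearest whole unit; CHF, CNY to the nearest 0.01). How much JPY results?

JPY 16,520,632

BRL 740,000.00 ÷ 5.71299 = CHF 129,529.37
CHF 129,529.37 × 6.99214 = CNY 905,687.49
CNY 905,687.49 ÷ 0.0548216 = JPY 16,520,632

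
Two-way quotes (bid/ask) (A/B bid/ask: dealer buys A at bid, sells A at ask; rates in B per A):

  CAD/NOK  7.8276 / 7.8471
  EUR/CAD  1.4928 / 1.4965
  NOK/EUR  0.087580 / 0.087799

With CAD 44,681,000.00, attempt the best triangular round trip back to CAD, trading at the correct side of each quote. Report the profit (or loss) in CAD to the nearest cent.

Best loop CAD → NOK → EUR → CAD:
CAD 44,681,000.00 × 7.8276 (sell CAD at bid) = NOK 349,744,995.60
NOK 349,744,995.60 × 0.087580 (sell NOK at bid) = EUR 30,630,666.71
EUR 30,630,666.71 × 1.4928 (sell EUR at bid) = CAD 45,725,459.27

Net profit: CAD 1,044,459.27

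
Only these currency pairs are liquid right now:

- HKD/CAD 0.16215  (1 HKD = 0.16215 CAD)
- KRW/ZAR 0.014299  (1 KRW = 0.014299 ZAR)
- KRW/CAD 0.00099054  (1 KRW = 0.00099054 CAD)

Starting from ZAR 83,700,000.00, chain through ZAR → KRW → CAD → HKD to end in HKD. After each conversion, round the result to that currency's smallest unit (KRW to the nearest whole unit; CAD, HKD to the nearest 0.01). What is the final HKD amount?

ZAR 83,700,000.00 ÷ 0.014299 = KRW 5,853,556,193
KRW 5,853,556,193 × 0.00099054 = CAD 5,798,181.55
CAD 5,798,181.55 ÷ 0.16215 = HKD 35,758,134.75

HKD 35,758,134.75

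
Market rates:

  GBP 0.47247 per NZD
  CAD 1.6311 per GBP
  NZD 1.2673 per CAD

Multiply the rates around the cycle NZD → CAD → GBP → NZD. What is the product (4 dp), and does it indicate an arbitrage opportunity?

Around NZD → CAD → GBP → NZD: 1 ÷ 1.2673 ÷ 1.6311 ÷ 0.47247 = 1.023919
Product > 1; profitable direction is NZD → CAD → GBP → NZD.

1.0239 (arbitrage exists)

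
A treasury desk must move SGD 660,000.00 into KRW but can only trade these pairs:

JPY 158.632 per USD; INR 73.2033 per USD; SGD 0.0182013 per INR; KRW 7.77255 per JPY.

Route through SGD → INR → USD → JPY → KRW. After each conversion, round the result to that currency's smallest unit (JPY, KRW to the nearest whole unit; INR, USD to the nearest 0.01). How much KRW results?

KRW 610,752,413

SGD 660,000.00 ÷ 0.0182013 = INR 36,261,146.18
INR 36,261,146.18 ÷ 73.2033 = USD 495,348.52
USD 495,348.52 × 158.632 = JPY 78,578,126
JPY 78,578,126 × 7.77255 = KRW 610,752,413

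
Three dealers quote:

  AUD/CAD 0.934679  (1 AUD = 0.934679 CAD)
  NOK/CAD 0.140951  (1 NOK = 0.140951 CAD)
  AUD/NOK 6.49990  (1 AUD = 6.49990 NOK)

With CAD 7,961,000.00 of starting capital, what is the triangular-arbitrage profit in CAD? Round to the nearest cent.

Profitable loop is CAD → NOK → AUD → CAD:
CAD 7,961,000.00 ÷ 0.140951 = NOK 56,480,620.93
NOK 56,480,620.93 ÷ 6.49990 = AUD 8,689,459.98
AUD 8,689,459.98 × 0.934679 = CAD 8,121,855.76
Profit = CAD 8,121,855.76 − CAD 7,961,000.00

Profit: CAD 160,855.76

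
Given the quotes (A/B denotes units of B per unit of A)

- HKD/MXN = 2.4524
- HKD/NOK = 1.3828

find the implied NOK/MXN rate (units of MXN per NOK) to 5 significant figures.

1 NOK ÷ 1.3828 = 0.72317 HKD
0.72317 HKD × 2.4524 = 1.7735 MXN

NOK/MXN = 1.7735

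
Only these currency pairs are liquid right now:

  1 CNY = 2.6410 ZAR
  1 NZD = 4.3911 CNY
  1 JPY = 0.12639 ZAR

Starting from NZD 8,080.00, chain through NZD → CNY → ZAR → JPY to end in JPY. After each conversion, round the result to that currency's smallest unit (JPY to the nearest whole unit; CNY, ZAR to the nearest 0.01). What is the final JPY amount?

JPY 741,379

NZD 8,080.00 × 4.3911 = CNY 35,480.09
CNY 35,480.09 × 2.6410 = ZAR 93,702.92
ZAR 93,702.92 ÷ 0.12639 = JPY 741,379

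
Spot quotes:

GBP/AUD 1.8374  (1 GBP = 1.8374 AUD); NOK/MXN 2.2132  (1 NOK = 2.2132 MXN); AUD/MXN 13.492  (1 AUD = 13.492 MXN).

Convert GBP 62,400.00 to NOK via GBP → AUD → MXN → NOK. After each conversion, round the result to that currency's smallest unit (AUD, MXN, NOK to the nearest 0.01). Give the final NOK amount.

GBP 62,400.00 × 1.8374 = AUD 114,653.76
AUD 114,653.76 × 13.492 = MXN 1,546,908.53
MXN 1,546,908.53 ÷ 2.2132 = NOK 698,946.56

NOK 698,946.56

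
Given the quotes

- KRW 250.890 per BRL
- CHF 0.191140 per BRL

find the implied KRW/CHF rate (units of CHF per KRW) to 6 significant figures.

1 KRW ÷ 250.890 = 0.00398581 BRL
0.00398581 BRL × 0.191140 = 0.000761848 CHF

KRW/CHF = 0.000761848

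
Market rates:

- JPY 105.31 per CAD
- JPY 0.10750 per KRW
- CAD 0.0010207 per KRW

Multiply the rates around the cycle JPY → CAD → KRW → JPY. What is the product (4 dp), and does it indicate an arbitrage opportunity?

Around JPY → CAD → KRW → JPY: 1 ÷ 105.31 ÷ 0.0010207 × 0.10750 = 1.000094
Product ≈ 1 (deviation 0.009%, within rounding noise).

1.0001 (no arbitrage)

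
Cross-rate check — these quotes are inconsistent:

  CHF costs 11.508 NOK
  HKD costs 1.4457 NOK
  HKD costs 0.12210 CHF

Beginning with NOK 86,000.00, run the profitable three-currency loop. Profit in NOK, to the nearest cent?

Profitable loop is NOK → CHF → HKD → NOK:
NOK 86,000.00 ÷ 11.508 = CHF 7,473.06
CHF 7,473.06 ÷ 0.12210 = HKD 61,204.44
HKD 61,204.44 × 1.4457 = NOK 88,483.26
Profit = NOK 88,483.26 − NOK 86,000.00

Profit: NOK 2,483.26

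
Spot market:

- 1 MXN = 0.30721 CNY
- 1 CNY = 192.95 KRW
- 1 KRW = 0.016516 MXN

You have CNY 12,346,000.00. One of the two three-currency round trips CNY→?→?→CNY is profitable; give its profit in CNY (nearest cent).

Profit: CNY 264,760.19

Profitable loop is CNY → MXN → KRW → CNY:
CNY 12,346,000.00 ÷ 0.30721 = MXN 40,187,493.90
MXN 40,187,493.90 ÷ 0.016516 = KRW 2,433,246,179
KRW 2,433,246,179 ÷ 192.95 = CNY 12,610,760.19
Profit = CNY 12,610,760.19 − CNY 12,346,000.00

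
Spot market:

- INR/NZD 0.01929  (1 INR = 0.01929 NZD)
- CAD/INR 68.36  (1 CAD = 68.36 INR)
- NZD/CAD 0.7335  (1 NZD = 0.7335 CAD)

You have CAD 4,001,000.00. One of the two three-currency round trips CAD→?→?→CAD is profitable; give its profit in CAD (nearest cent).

Profit: CAD 135,510.69

Profitable loop is CAD → NZD → INR → CAD:
CAD 4,001,000.00 ÷ 0.7335 = NZD 5,454,669.39
NZD 5,454,669.39 ÷ 0.01929 = INR 282,771,871.09
INR 282,771,871.09 ÷ 68.36 = CAD 4,136,510.69
Profit = CAD 4,136,510.69 − CAD 4,001,000.00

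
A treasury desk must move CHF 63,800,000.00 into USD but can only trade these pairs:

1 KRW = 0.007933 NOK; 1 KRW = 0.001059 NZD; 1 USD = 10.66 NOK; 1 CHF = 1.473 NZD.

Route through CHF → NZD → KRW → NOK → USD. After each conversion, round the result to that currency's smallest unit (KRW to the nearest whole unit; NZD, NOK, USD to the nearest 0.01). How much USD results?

CHF 63,800,000.00 × 1.473 = NZD 93,977,400.00
NZD 93,977,400.00 ÷ 0.001059 = KRW 88,741,643,059
KRW 88,741,643,059 × 0.007933 = NOK 703,987,454.39
NOK 703,987,454.39 ÷ 10.66 = USD 66,040,098.91

USD 66,040,098.91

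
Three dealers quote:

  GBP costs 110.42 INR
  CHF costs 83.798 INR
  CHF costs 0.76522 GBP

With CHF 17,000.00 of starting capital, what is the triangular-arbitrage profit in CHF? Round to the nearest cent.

Profit: CHF 141.52

Profitable loop is CHF → GBP → INR → CHF:
CHF 17,000.00 × 0.76522 = GBP 13,008.74
GBP 13,008.74 × 110.42 = INR 1,436,425.07
INR 1,436,425.07 ÷ 83.798 = CHF 17,141.52
Profit = CHF 17,141.52 − CHF 17,000.00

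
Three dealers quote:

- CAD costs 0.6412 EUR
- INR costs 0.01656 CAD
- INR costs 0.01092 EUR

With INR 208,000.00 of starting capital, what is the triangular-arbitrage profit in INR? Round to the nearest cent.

Profit: INR 5,910.51

Profitable loop is INR → EUR → CAD → INR:
INR 208,000.00 × 0.01092 = EUR 2,271.36
EUR 2,271.36 ÷ 0.6412 = CAD 3,542.36
CAD 3,542.36 ÷ 0.01656 = INR 213,910.51
Profit = INR 213,910.51 − INR 208,000.00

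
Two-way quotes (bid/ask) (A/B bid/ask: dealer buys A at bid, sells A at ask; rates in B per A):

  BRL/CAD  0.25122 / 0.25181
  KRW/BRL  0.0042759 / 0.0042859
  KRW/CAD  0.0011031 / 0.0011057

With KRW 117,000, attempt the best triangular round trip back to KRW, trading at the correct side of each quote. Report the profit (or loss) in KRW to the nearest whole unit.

Net profit: KRW 2,587

Best loop KRW → CAD → BRL → KRW:
KRW 117,000 × 0.0011031 (sell KRW at bid) = CAD 129.06
CAD 129.06 ÷ 0.25181 (buy BRL at ask) = BRL 512.54
BRL 512.54 ÷ 0.0042859 (buy KRW at ask) = KRW 119,587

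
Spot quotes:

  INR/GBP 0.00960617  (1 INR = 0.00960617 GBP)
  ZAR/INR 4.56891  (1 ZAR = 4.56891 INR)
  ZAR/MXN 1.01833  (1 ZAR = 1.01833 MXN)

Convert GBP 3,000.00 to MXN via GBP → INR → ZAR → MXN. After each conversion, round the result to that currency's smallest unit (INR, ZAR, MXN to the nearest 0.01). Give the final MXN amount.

GBP 3,000.00 ÷ 0.00960617 = INR 312,299.28
INR 312,299.28 ÷ 4.56891 = ZAR 68,353.13
ZAR 68,353.13 × 1.01833 = MXN 69,606.04

MXN 69,606.04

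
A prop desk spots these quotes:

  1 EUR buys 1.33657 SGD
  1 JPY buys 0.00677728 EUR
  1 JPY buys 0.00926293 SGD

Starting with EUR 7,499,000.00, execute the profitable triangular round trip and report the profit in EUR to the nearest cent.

Profit: EUR 169,397.17

Profitable loop is EUR → JPY → SGD → EUR:
EUR 7,499,000.00 ÷ 0.00677728 = JPY 1,106,491,100
JPY 1,106,491,100 × 0.00926293 = SGD 10,249,349.60
SGD 10,249,349.60 ÷ 1.33657 = EUR 7,668,397.17
Profit = EUR 7,668,397.17 − EUR 7,499,000.00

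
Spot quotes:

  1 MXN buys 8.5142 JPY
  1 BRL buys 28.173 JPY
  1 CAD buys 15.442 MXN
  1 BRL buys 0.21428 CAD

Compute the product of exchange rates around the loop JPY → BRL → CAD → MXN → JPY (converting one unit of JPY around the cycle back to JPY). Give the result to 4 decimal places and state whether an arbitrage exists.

Around JPY → BRL → CAD → MXN → JPY: 1 ÷ 28.173 × 0.21428 × 15.442 × 8.5142 = 0.999991
Product ≈ 1 (deviation 0.001%, within rounding noise).

1.0000 (no arbitrage)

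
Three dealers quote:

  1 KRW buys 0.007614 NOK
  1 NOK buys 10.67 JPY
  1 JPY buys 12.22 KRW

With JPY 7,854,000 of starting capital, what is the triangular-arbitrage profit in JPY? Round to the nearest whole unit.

Profitable loop is JPY → NOK → KRW → JPY:
JPY 7,854,000 ÷ 10.67 = NOK 736,082.47
NOK 736,082.47 ÷ 0.007614 = KRW 96,674,872
KRW 96,674,872 ÷ 12.22 = JPY 7,911,201
Profit = JPY 7,911,201 − JPY 7,854,000

Profit: JPY 57,201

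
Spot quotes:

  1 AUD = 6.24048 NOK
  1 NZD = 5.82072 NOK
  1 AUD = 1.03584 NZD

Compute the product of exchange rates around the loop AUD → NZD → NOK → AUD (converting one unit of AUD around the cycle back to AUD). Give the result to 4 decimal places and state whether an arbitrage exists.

Around AUD → NZD → NOK → AUD: 1 × 1.03584 × 5.82072 ÷ 6.24048 = 0.966165
Product < 1; profitable direction is AUD → NOK → NZD → AUD.

0.9662 (arbitrage exists)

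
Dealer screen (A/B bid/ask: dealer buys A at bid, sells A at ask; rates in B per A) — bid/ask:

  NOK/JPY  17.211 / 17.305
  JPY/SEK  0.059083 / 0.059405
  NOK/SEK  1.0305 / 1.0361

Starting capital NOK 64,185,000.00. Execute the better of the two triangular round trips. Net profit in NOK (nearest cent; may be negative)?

Best loop NOK → SEK → JPY → NOK:
NOK 64,185,000.00 × 1.0305 (sell NOK at bid) = SEK 66,142,642.50
SEK 66,142,642.50 ÷ 0.059405 (buy JPY at ask) = JPY 1,113,418,778
JPY 1,113,418,778 ÷ 17.305 (buy NOK at ask) = NOK 64,340,871.30

Net profit: NOK 155,871.30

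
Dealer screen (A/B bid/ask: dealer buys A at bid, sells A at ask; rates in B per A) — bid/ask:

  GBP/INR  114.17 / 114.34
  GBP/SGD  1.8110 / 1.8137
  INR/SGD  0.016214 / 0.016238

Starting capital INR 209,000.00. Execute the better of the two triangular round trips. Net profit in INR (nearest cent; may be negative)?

Best loop INR → SGD → GBP → INR:
INR 209,000.00 × 0.016214 (sell INR at bid) = SGD 3,388.73
SGD 3,388.73 ÷ 1.8137 (buy GBP at ask) = GBP 1,868.40
GBP 1,868.40 × 114.17 (sell GBP at bid) = INR 213,315.79

Net profit: INR 4,315.79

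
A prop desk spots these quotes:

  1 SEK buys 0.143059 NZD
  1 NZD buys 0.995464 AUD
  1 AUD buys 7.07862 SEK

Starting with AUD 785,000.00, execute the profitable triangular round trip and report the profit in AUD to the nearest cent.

Profit: AUD 6,332.49

Profitable loop is AUD → SEK → NZD → AUD:
AUD 785,000.00 × 7.07862 = SEK 5,556,716.70
SEK 5,556,716.70 × 0.143059 = NZD 794,938.33
NZD 794,938.33 × 0.995464 = AUD 791,332.49
Profit = AUD 791,332.49 − AUD 785,000.00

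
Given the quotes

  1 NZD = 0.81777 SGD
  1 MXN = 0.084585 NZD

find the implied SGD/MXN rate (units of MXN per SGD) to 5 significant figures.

1 SGD ÷ 0.81777 = 1.22284 NZD
1.22284 NZD ÷ 0.084585 = 14.4569 MXN

SGD/MXN = 14.457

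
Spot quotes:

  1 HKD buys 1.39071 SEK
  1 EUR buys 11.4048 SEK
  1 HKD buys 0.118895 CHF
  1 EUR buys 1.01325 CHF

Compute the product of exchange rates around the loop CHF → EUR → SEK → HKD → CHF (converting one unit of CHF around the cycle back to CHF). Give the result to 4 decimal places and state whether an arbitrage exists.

Around CHF → EUR → SEK → HKD → CHF: 1 ÷ 1.01325 × 11.4048 ÷ 1.39071 × 0.118895 = 0.962273
Product < 1; profitable direction is CHF → HKD → SEK → EUR → CHF.

0.9623 (arbitrage exists)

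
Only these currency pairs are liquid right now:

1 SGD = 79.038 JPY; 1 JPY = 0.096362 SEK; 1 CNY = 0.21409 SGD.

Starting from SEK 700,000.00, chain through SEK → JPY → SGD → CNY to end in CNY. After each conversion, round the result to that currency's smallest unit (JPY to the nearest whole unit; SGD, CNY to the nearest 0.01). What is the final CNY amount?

SEK 700,000.00 ÷ 0.096362 = JPY 7,264,274
JPY 7,264,274 ÷ 79.038 = SGD 91,908.63
SGD 91,908.63 ÷ 0.21409 = CNY 429,299.03

CNY 429,299.03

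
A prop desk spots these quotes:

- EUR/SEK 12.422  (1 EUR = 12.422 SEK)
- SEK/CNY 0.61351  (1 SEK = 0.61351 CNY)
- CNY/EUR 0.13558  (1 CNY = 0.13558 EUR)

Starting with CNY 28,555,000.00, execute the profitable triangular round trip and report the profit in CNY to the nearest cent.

Profitable loop is CNY → EUR → SEK → CNY:
CNY 28,555,000.00 × 0.13558 = EUR 3,871,486.90
EUR 3,871,486.90 × 12.422 = SEK 48,091,610.27
SEK 48,091,610.27 × 0.61351 = CNY 29,504,683.82
Profit = CNY 29,504,683.82 − CNY 28,555,000.00

Profit: CNY 949,683.82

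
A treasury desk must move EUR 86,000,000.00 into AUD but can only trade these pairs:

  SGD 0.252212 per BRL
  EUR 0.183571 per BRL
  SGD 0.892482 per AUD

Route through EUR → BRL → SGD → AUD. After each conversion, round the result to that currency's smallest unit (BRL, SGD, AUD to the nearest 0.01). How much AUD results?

EUR 86,000,000.00 ÷ 0.183571 = BRL 468,483,584.01
BRL 468,483,584.01 × 0.252212 = SGD 118,157,181.69
SGD 118,157,181.69 ÷ 0.892482 = AUD 132,391,669.18

AUD 132,391,669.18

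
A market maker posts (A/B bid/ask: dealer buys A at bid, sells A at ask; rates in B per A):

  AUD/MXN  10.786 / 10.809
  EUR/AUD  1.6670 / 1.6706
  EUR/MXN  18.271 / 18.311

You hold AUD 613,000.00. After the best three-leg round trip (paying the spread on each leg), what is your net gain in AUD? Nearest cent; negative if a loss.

Net profit: AUD 7,247.18

Best loop AUD → EUR → MXN → AUD:
AUD 613,000.00 ÷ 1.6706 (buy EUR at ask) = EUR 366,934.04
EUR 366,934.04 × 18.271 (sell EUR at bid) = MXN 6,704,251.77
MXN 6,704,251.77 ÷ 10.809 (buy AUD at ask) = AUD 620,247.18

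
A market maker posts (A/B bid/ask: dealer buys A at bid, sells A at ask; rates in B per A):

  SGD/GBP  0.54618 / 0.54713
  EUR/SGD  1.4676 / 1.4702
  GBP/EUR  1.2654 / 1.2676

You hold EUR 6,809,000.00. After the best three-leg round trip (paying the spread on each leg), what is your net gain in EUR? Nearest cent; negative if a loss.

Best loop EUR → SGD → GBP → EUR:
EUR 6,809,000.00 × 1.4676 (sell EUR at bid) = SGD 9,992,888.40
SGD 9,992,888.40 × 0.54618 (sell SGD at bid) = GBP 5,457,915.79
GBP 5,457,915.79 × 1.2654 (sell GBP at bid) = EUR 6,906,446.64

Net profit: EUR 97,446.64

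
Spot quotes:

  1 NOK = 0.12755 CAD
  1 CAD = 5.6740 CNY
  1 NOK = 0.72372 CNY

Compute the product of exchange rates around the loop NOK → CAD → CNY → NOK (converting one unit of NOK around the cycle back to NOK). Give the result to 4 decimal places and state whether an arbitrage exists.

Around NOK → CAD → CNY → NOK: 1 × 0.12755 × 5.6740 ÷ 0.72372 = 0.999998
Product ≈ 1 (deviation 0.000%, within rounding noise).

1.0000 (no arbitrage)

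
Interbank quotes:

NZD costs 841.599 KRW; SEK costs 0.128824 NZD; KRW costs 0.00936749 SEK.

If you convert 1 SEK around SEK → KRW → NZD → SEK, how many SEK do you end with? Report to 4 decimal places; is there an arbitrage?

0.9846 (arbitrage exists)

Around SEK → KRW → NZD → SEK: 1 ÷ 0.00936749 ÷ 841.599 ÷ 0.128824 = 0.984634
Product < 1; profitable direction is SEK → NZD → KRW → SEK.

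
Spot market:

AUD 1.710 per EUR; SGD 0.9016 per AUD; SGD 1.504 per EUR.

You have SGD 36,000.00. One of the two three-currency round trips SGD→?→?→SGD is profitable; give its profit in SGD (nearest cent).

Profitable loop is SGD → EUR → AUD → SGD:
SGD 36,000.00 ÷ 1.504 = EUR 23,936.17
EUR 23,936.17 × 1.710 = AUD 40,930.85
AUD 40,930.85 × 0.9016 = SGD 36,903.26
Profit = SGD 36,903.26 − SGD 36,000.00

Profit: SGD 903.26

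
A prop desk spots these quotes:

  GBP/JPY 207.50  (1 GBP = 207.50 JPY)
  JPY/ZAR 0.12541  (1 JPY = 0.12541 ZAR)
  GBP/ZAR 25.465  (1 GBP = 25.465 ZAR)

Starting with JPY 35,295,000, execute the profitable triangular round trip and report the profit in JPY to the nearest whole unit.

Profitable loop is JPY → ZAR → GBP → JPY:
JPY 35,295,000 × 0.12541 = ZAR 4,426,345.95
ZAR 4,426,345.95 ÷ 25.465 = GBP 173,820.77
GBP 173,820.77 × 207.50 = JPY 36,067,810
Profit = JPY 36,067,810 − JPY 35,295,000

Profit: JPY 772,810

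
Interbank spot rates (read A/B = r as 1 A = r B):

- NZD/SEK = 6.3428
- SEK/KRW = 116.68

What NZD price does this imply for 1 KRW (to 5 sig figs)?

1 KRW ÷ 116.68 = 0.00857045 SEK
0.00857045 SEK ÷ 6.3428 = 0.00135121 NZD

KRW/NZD = 0.0013512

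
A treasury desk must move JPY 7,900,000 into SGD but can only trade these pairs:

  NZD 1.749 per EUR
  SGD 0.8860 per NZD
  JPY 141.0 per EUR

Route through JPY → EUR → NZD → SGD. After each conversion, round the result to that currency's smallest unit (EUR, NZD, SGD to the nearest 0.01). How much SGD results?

JPY 7,900,000 ÷ 141.0 = EUR 56,028.37
EUR 56,028.37 × 1.749 = NZD 97,993.62
NZD 97,993.62 × 0.8860 = SGD 86,822.35

SGD 86,822.35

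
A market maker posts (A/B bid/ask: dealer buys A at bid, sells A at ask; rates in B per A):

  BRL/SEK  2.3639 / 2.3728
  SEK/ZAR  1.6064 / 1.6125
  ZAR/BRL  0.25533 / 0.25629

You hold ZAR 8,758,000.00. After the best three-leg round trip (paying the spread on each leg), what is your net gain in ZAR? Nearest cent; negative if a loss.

Net profit: ZAR 173,253.63

Best loop ZAR → SEK → BRL → ZAR:
ZAR 8,758,000.00 ÷ 1.6125 (buy SEK at ask) = SEK 5,431,317.83
SEK 5,431,317.83 ÷ 2.3728 (buy BRL at ask) = BRL 2,288,990.99
BRL 2,288,990.99 ÷ 0.25629 (buy ZAR at ask) = ZAR 8,931,253.63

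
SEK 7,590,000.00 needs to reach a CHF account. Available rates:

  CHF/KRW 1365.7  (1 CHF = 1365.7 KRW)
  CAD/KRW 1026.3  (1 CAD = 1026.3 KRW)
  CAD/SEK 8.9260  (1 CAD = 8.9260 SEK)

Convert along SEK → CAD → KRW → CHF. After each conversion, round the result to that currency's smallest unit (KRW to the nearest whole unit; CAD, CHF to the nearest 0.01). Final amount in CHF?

CHF 639,004.49

SEK 7,590,000.00 ÷ 8.9260 = CAD 850,324.89
CAD 850,324.89 × 1026.3 = KRW 872,688,435
KRW 872,688,435 ÷ 1365.7 = CHF 639,004.49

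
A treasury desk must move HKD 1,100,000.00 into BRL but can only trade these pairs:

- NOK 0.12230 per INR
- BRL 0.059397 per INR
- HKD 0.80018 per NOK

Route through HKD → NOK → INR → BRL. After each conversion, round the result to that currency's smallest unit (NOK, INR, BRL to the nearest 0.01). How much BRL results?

HKD 1,100,000.00 ÷ 0.80018 = NOK 1,374,690.69
NOK 1,374,690.69 ÷ 0.12230 = INR 11,240,316.35
INR 11,240,316.35 × 0.059397 = BRL 667,641.07

BRL 667,641.07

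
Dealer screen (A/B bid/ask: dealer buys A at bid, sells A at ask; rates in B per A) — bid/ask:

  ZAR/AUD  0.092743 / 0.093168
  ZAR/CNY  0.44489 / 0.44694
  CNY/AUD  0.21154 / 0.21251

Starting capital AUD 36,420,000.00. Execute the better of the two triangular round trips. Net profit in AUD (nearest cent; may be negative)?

Net profit: AUD 369,027.93

Best loop AUD → ZAR → CNY → AUD:
AUD 36,420,000.00 ÷ 0.093168 (buy ZAR at ask) = ZAR 390,906,749.10
ZAR 390,906,749.10 × 0.44489 (sell ZAR at bid) = CNY 173,910,503.61
CNY 173,910,503.61 × 0.21154 (sell CNY at bid) = AUD 36,789,027.93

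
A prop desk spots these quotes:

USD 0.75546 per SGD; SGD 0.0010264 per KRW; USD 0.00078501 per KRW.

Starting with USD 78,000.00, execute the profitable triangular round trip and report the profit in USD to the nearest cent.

Profitable loop is USD → SGD → KRW → USD:
USD 78,000.00 ÷ 0.75546 = SGD 103,248.35
SGD 103,248.35 ÷ 0.0010264 = KRW 100,592,705
KRW 100,592,705 × 0.00078501 = USD 78,966.28
Profit = USD 78,966.28 − USD 78,000.00

Profit: USD 966.28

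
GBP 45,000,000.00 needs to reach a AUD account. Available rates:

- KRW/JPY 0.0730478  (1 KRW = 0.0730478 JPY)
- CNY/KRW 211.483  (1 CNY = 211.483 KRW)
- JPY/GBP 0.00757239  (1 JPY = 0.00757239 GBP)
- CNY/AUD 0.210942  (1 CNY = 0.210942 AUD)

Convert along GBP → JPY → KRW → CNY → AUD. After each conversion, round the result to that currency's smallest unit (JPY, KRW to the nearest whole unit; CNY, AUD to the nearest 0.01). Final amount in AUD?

GBP 45,000,000.00 ÷ 0.00757239 = JPY 5,942,641,623
JPY 5,942,641,623 ÷ 0.0730478 = KRW 81,352,780,275
KRW 81,352,780,275 ÷ 211.483 = CNY 384,677,634.96
CNY 384,677,634.96 × 0.210942 = AUD 81,144,669.67

AUD 81,144,669.67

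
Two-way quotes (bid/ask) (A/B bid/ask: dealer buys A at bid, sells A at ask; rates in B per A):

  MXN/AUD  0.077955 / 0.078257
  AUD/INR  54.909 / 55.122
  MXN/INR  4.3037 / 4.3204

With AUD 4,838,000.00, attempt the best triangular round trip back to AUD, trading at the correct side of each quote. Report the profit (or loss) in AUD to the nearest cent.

Net result: AUD -11,195.68 (no profitable arbitrage after spreads)

Best loop AUD → MXN → INR → AUD:
AUD 4,838,000.00 ÷ 0.078257 (buy MXN at ask) = MXN 61,821,945.64
MXN 61,821,945.64 × 4.3037 (sell MXN at bid) = INR 266,063,107.45
INR 266,063,107.45 ÷ 55.122 (buy AUD at ask) = AUD 4,826,804.32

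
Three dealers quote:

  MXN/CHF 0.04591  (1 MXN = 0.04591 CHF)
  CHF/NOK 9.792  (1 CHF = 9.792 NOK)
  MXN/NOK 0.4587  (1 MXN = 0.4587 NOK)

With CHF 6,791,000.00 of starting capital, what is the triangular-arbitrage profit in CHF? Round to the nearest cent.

Profit: CHF 138,210.79

Profitable loop is CHF → MXN → NOK → CHF:
CHF 6,791,000.00 ÷ 0.04591 = MXN 147,919,843.17
MXN 147,919,843.17 × 0.4587 = NOK 67,850,832.06
NOK 67,850,832.06 ÷ 9.792 = CHF 6,929,210.79
Profit = CHF 6,929,210.79 − CHF 6,791,000.00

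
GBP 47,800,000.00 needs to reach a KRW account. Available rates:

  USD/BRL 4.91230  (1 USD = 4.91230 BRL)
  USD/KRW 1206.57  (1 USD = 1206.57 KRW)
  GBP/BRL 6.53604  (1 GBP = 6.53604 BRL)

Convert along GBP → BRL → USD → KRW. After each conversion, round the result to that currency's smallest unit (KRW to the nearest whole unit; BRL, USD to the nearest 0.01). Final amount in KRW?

KRW 76,737,958,106

GBP 47,800,000.00 × 6.53604 = BRL 312,422,712.00
BRL 312,422,712.00 ÷ 4.91230 = USD 63,600,087.94
USD 63,600,087.94 × 1206.57 = KRW 76,737,958,106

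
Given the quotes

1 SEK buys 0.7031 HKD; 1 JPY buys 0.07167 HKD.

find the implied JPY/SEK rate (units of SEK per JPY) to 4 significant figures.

1 JPY × 0.07167 = 0.07167 HKD
0.07167 HKD ÷ 0.7031 = 0.101934 SEK

JPY/SEK = 0.1019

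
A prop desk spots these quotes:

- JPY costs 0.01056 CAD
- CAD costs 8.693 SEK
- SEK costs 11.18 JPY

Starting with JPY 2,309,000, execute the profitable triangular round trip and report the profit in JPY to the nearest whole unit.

Profitable loop is JPY → CAD → SEK → JPY:
JPY 2,309,000 × 0.01056 = CAD 24,383.04
CAD 24,383.04 × 8.693 = SEK 211,961.77
SEK 211,961.77 × 11.18 = JPY 2,369,733
Profit = JPY 2,369,733 − JPY 2,309,000

Profit: JPY 60,733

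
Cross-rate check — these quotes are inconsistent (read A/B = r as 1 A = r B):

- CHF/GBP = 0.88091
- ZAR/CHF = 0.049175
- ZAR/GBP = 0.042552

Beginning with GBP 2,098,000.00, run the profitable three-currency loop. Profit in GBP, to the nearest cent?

Profit: GBP 37,804.10

Profitable loop is GBP → ZAR → CHF → GBP:
GBP 2,098,000.00 ÷ 0.042552 = ZAR 49,304,380.52
ZAR 49,304,380.52 × 0.049175 = CHF 2,424,542.91
CHF 2,424,542.91 × 0.88091 = GBP 2,135,804.10
Profit = GBP 2,135,804.10 − GBP 2,098,000.00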